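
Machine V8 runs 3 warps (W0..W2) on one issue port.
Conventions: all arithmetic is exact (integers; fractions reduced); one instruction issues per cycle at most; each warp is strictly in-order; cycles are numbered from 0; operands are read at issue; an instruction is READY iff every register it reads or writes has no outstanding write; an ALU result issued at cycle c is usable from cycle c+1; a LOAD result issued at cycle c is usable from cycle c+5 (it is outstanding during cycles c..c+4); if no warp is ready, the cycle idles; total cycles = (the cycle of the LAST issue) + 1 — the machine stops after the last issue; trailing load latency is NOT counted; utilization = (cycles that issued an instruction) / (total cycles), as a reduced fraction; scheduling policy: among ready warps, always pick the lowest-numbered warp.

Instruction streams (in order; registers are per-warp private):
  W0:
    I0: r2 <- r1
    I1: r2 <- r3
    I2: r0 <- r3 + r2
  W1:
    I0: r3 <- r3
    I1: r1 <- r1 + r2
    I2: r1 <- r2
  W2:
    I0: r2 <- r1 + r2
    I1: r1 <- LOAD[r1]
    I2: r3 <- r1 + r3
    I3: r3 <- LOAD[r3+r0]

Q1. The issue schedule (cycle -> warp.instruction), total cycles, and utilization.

cycle 0: W0.I0
cycle 1: W0.I1
cycle 2: W0.I2
cycle 3: W1.I0
cycle 4: W1.I1
cycle 5: W1.I2
cycle 6: W2.I0
cycle 7: W2.I1
cycle 8: idle
cycle 9: idle
cycle 10: idle
cycle 11: idle
cycle 12: W2.I2
cycle 13: W2.I3

Answer: 14 cycles, utilization 5/7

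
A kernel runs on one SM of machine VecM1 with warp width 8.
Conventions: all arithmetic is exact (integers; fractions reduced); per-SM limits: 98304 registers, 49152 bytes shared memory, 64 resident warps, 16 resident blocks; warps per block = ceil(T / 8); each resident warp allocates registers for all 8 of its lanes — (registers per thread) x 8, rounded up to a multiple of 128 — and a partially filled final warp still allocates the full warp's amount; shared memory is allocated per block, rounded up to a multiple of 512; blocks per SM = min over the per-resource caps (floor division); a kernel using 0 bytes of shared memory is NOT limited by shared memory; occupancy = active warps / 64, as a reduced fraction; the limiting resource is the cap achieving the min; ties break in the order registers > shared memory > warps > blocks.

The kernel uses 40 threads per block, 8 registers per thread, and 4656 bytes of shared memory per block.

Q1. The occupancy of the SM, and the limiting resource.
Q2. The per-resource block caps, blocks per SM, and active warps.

Answer: occupancy 45/64, limited by shared memory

registers: 153 blocks
shared memory: 9 blocks
warps: 12 blocks
blocks: 16 blocks

Answer: 9 blocks, 45 active warps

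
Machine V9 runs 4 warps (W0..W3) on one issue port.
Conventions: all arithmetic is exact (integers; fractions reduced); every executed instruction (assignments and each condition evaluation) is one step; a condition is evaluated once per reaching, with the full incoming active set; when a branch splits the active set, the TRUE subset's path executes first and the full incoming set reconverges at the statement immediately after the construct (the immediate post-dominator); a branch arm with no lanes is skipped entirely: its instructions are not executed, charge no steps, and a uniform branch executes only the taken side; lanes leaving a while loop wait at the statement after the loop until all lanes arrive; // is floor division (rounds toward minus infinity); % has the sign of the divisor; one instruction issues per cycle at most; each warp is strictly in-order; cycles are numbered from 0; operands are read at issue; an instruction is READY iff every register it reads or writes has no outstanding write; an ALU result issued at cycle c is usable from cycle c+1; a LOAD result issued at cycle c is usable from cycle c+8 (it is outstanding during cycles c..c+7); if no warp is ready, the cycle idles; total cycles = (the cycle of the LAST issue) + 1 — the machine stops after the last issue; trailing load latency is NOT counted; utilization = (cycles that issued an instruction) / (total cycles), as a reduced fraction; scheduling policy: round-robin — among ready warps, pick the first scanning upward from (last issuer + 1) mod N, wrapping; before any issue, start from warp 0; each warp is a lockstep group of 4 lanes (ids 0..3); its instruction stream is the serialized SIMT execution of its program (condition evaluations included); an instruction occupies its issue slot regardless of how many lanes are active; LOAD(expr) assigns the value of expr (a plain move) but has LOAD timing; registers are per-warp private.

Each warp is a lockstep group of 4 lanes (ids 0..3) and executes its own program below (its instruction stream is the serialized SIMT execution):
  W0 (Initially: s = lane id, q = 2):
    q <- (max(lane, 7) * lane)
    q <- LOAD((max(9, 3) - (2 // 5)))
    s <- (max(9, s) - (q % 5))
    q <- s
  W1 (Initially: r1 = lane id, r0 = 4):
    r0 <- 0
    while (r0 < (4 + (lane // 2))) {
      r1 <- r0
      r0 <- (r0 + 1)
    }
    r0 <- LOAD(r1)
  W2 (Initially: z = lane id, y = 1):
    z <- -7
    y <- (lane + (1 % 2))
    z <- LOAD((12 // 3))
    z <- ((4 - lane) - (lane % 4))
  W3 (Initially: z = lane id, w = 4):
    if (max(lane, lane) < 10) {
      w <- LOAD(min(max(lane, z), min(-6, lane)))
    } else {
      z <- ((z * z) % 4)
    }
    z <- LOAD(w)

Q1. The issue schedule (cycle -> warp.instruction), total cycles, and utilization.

cycle 0: W0.I0
cycle 1: W1.I0
cycle 2: W2.I0
cycle 3: W3.I0
cycle 4: W0.I1
cycle 5: W1.I1
cycle 6: W2.I1
cycle 7: W3.I1
cycle 8: W1.I2
cycle 9: W2.I2
cycle 10: W1.I3
cycle 11: W1.I4
cycle 12: W0.I2
cycle 13: W1.I5
cycle 14: W0.I3
cycle 15: W1.I6
cycle 16: W3.I2
cycle 17: W1.I7
cycle 18: W2.I3
cycle 19: W1.I8
cycle 20: W1.I9
cycle 21: W1.I10
cycle 22: W1.I11
cycle 23: W1.I12
cycle 24: W1.I13
cycle 25: W1.I14
cycle 26: W1.I15
cycle 27: W1.I16
cycle 28: W1.I17

Answer: 29 cycles, utilization 1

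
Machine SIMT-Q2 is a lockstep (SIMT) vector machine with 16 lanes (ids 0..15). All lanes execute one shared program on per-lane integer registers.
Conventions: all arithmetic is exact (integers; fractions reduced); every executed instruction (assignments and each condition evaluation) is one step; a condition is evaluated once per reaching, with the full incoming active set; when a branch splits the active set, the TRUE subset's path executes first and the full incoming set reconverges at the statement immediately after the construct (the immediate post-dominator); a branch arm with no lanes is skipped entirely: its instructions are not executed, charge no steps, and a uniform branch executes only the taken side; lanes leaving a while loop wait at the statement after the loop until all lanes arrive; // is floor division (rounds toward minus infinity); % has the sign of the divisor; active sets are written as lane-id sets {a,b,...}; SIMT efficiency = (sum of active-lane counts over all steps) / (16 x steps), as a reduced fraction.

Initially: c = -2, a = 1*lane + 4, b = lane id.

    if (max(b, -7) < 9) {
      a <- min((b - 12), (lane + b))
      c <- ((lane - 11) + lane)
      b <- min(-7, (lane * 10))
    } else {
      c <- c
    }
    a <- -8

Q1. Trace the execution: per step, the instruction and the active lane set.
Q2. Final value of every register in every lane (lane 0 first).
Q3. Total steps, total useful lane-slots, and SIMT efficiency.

step 0: eval (max(b, -7) < 9)        {0,1,2,3,4,5,6,7,8,9,10,11,12,13,14,15}
step 1: a <- min((b - 12), (lane + b)) {0,1,2,3,4,5,6,7,8}
step 2: c <- ((lane - 11) + lane)    {0,1,2,3,4,5,6,7,8}
step 3: b <- min(-7, (lane * 10))    {0,1,2,3,4,5,6,7,8}
step 4: c <- c                       {9,10,11,12,13,14,15}
step 5: a <- -8                      {0,1,2,3,4,5,6,7,8,9,10,11,12,13,14,15}

Answer: 6 steps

c: -11,-9,-7,-5,-3,-1,1,3,5,-2,-2,-2,-2,-2,-2,-2
a: -8,-8,-8,-8,-8,-8,-8,-8,-8,-8,-8,-8,-8,-8,-8,-8
b: -7,-7,-7,-7,-7,-7,-7,-7,-7,9,10,11,12,13,14,15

steps = 6; useful = 66; efficiency = 66/96 = 11/16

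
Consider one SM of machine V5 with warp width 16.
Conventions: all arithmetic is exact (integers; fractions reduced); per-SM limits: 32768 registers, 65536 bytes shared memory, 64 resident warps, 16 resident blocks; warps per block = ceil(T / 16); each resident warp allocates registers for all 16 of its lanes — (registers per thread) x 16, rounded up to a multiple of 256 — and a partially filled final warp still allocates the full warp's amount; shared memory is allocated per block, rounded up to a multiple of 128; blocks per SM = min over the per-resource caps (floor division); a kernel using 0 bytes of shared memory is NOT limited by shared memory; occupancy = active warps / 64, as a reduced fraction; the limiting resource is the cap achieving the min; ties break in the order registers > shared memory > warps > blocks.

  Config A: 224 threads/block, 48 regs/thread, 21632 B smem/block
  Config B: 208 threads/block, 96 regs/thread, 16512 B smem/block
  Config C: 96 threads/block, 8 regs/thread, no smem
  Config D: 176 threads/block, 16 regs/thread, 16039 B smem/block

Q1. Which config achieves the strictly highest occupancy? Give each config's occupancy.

occupancies: A 21/32, B 13/64, C 15/16, D 11/16

Answer: C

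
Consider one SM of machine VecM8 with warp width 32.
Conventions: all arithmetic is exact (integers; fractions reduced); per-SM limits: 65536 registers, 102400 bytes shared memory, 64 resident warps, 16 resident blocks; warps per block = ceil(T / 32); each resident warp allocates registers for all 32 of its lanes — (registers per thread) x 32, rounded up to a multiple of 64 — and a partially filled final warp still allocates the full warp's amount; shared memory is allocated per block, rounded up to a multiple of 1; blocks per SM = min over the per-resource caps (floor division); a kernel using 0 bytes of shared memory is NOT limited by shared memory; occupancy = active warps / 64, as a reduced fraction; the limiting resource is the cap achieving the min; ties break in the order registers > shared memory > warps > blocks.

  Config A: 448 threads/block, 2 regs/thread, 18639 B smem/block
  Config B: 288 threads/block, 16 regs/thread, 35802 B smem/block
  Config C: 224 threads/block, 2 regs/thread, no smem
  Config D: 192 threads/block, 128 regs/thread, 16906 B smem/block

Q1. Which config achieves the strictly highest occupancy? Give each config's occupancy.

occupancies: A 7/8, B 9/32, C 63/64, D 3/16

Answer: C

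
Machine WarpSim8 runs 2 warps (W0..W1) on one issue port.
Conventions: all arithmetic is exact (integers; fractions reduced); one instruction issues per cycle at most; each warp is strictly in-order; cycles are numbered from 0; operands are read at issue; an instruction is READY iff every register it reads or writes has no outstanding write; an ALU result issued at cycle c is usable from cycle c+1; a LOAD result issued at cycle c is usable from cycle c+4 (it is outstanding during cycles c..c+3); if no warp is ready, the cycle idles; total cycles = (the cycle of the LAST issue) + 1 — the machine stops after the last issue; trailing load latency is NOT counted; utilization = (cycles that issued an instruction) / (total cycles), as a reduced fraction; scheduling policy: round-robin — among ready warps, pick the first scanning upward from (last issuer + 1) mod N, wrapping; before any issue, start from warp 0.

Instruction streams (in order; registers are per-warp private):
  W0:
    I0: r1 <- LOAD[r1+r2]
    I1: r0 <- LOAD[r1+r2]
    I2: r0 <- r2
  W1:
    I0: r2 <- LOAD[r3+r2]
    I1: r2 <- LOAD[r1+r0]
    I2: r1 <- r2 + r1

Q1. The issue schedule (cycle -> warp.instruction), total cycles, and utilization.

cycle 0: W0.I0
cycle 1: W1.I0
cycle 2: idle
cycle 3: idle
cycle 4: W0.I1
cycle 5: W1.I1
cycle 6: idle
cycle 7: idle
cycle 8: W0.I2
cycle 9: W1.I2

Answer: 10 cycles, utilization 3/5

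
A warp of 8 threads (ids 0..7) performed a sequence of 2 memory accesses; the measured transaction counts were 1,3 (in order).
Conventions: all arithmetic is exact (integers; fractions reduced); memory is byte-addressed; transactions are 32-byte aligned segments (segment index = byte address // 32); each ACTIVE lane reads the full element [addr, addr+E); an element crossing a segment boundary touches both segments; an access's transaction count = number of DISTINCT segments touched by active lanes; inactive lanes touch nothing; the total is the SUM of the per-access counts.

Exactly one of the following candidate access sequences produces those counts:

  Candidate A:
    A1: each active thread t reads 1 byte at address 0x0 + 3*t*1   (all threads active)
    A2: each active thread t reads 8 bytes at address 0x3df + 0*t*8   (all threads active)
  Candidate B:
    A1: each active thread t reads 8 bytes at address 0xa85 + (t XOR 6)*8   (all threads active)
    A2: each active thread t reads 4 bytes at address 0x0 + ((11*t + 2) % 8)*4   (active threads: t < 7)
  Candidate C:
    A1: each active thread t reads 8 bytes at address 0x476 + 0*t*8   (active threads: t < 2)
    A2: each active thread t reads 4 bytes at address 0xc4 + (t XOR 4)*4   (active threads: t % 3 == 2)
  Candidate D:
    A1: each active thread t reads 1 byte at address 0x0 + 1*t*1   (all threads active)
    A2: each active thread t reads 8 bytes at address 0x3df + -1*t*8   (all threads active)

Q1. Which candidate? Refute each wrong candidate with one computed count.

A: A2 gives 2 transactions, not 3
B: A1 gives 3 transactions, not 1
C: A2 gives 1 transaction, not 3
D: all counts match (1,3)

Answer: D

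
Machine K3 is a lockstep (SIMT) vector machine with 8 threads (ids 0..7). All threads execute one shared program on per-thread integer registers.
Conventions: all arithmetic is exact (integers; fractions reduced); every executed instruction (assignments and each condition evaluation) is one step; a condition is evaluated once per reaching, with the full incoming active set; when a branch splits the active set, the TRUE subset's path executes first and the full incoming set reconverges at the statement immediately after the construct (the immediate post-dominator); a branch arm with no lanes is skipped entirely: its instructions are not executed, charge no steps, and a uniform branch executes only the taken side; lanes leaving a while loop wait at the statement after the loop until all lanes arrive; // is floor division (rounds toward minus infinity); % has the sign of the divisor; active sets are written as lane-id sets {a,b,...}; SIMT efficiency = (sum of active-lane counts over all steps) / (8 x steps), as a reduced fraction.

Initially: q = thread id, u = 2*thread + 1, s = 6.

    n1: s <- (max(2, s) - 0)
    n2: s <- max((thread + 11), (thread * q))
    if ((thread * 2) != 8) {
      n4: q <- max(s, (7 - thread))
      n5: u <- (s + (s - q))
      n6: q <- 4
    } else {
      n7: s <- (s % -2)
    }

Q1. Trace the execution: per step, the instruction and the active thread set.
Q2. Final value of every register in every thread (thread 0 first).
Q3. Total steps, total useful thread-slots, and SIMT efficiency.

step 0: s <- (max(2, s) - 0)         {0,1,2,3,4,5,6,7}
step 1: s <- max((thread + 11), (thread * q)) {0,1,2,3,4,5,6,7}
step 2: eval ((thread * 2) != 8)     {0,1,2,3,4,5,6,7}
step 3: q <- max(s, (7 - thread))    {0,1,2,3,5,6,7}
step 4: u <- (s + (s - q))           {0,1,2,3,5,6,7}
step 5: q <- 4                       {0,1,2,3,5,6,7}
step 6: s <- (s % -2)                {4}

Answer: 7 steps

q: 4,4,4,4,4,4,4,4
u: 11,12,13,14,9,25,36,49
s: 11,12,13,14,0,25,36,49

steps = 7; useful = 46; efficiency = 46/56 = 23/28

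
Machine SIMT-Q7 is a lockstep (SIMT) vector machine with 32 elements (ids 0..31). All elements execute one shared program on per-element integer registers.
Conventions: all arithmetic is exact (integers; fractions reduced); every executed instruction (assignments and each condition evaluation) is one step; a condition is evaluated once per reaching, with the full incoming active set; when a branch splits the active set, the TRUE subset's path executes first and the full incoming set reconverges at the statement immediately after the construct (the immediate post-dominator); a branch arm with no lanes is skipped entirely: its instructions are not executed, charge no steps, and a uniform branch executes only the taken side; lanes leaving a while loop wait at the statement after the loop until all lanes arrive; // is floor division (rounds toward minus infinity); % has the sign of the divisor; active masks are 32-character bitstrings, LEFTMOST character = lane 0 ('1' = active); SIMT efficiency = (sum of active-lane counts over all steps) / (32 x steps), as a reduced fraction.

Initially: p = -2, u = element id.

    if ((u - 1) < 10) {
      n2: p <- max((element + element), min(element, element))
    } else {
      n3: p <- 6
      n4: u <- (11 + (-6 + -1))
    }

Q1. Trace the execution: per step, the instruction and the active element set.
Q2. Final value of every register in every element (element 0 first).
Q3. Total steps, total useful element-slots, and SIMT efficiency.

step 0: eval ((u - 1) < 10)          11111111111111111111111111111111
step 1: p <- max((element + element), min(element, element)) 11111111111000000000000000000000
step 2: p <- 6                       00000000000111111111111111111111
step 3: u <- (11 + (-6 + -1))        00000000000111111111111111111111

Answer: 4 steps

p: 0,2,4,6,8,10,12,14,16,18,20,6,6,6,6,6,6,6,6,6,6,6,6,6,6,6,6,6,6,6,6,6
u: 0,1,2,3,4,5,6,7,8,9,10,4,4,4,4,4,4,4,4,4,4,4,4,4,4,4,4,4,4,4,4,4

steps = 4; useful = 85; efficiency = 85/128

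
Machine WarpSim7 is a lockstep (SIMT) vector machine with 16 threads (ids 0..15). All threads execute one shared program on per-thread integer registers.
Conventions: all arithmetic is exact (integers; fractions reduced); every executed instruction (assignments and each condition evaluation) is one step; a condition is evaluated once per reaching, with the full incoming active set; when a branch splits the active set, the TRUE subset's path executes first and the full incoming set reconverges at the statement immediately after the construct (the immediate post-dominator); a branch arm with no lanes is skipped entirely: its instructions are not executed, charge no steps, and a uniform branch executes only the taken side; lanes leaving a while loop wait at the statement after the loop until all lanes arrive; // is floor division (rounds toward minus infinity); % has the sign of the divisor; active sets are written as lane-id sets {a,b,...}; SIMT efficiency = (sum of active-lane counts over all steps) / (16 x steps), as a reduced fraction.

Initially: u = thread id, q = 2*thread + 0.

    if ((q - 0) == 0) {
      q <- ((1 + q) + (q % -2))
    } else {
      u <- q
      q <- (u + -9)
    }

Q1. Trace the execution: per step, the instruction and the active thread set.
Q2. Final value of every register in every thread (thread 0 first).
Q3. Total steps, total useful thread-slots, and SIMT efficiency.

step 0: eval ((q - 0) == 0)          {0,1,2,3,4,5,6,7,8,9,10,11,12,13,14,15}
step 1: q <- ((1 + q) + (q % -2))    {0}
step 2: u <- q                       {1,2,3,4,5,6,7,8,9,10,11,12,13,14,15}
step 3: q <- (u + -9)                {1,2,3,4,5,6,7,8,9,10,11,12,13,14,15}

Answer: 4 steps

u: 0,2,4,6,8,10,12,14,16,18,20,22,24,26,28,30
q: 1,-7,-5,-3,-1,1,3,5,7,9,11,13,15,17,19,21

steps = 4; useful = 47; efficiency = 47/64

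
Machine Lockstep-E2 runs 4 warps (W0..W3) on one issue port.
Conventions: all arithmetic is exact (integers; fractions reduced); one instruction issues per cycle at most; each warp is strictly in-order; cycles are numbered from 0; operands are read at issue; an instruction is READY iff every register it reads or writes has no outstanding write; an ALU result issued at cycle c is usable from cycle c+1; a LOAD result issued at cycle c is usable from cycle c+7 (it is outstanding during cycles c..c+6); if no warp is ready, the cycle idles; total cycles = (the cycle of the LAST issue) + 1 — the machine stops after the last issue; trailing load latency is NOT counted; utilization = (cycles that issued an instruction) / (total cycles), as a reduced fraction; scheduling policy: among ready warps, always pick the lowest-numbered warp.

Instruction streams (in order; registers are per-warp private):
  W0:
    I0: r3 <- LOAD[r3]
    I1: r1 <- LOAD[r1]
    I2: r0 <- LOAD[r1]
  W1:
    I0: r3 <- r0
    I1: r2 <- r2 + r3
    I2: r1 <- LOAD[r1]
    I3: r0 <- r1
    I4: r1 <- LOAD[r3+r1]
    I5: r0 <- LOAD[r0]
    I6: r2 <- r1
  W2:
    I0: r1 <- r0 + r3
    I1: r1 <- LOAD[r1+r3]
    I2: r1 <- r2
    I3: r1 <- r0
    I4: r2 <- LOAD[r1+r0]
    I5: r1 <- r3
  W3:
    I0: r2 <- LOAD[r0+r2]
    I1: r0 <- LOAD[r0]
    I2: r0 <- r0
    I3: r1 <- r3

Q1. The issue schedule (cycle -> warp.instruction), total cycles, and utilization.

cycle 0: W0.I0
cycle 1: W0.I1
cycle 2: W1.I0
cycle 3: W1.I1
cycle 4: W1.I2
cycle 5: W2.I0
cycle 6: W2.I1
cycle 7: W3.I0
cycle 8: W0.I2
cycle 9: W3.I1
cycle 10: idle
cycle 11: W1.I3
cycle 12: W1.I4
cycle 13: W1.I5
cycle 14: W2.I2
cycle 15: W2.I3
cycle 16: W2.I4
cycle 17: W2.I5
cycle 18: W3.I2
cycle 19: W1.I6
cycle 20: W3.I3

Answer: 21 cycles, utilization 20/21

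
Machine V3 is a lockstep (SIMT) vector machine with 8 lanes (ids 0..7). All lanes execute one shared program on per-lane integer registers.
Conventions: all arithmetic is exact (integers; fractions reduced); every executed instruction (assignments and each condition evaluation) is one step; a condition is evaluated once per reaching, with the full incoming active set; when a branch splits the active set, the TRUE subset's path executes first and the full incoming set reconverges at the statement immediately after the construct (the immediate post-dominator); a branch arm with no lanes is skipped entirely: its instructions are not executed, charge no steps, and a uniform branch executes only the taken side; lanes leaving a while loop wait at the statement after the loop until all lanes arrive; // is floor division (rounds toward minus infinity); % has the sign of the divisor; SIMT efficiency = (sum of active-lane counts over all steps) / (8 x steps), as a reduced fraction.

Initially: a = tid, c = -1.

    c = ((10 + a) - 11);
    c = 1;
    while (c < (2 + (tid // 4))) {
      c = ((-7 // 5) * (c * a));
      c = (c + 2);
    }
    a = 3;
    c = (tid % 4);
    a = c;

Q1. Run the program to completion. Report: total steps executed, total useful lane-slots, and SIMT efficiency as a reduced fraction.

Answer: 12 steps, 93 useful, 31/32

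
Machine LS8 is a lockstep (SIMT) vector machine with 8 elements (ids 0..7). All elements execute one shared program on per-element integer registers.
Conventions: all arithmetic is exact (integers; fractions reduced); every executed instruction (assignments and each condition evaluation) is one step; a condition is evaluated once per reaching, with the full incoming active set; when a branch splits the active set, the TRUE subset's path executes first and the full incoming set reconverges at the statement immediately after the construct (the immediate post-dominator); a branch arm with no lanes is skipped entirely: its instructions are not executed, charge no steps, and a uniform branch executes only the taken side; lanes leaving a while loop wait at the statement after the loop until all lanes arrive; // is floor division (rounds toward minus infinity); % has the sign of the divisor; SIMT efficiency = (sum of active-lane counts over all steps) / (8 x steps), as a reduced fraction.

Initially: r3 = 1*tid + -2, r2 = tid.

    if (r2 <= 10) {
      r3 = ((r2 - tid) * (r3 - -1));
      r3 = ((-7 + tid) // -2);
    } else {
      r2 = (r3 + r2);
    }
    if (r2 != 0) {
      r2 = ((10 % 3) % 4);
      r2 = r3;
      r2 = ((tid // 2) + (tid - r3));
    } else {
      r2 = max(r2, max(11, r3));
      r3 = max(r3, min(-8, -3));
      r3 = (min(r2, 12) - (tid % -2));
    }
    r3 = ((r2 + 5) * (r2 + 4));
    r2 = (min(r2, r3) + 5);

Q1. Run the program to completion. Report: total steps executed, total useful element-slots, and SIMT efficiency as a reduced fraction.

Answer: 12 steps, 72 useful, 3/4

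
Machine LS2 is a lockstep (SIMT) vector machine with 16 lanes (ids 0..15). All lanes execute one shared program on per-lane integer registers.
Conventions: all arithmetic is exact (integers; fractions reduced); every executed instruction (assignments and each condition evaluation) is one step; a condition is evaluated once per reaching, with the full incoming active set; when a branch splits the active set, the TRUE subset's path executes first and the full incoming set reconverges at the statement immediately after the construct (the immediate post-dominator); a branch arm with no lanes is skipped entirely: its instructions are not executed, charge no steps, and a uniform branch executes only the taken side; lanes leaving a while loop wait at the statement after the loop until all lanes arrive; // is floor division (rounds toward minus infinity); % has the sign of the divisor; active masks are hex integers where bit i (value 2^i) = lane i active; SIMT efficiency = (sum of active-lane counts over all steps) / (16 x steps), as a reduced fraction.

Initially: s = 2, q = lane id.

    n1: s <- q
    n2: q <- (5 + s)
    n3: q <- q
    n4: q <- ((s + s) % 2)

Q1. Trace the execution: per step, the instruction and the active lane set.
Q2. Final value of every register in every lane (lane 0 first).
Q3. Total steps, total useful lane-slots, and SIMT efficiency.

step 0: s <- q                       0xffff
step 1: q <- (5 + s)                 0xffff
step 2: q <- q                       0xffff
step 3: q <- ((s + s) % 2)           0xffff

Answer: 4 steps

s: 0,1,2,3,4,5,6,7,8,9,10,11,12,13,14,15
q: 0,0,0,0,0,0,0,0,0,0,0,0,0,0,0,0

steps = 4; useful = 64; efficiency = 64/64 = 1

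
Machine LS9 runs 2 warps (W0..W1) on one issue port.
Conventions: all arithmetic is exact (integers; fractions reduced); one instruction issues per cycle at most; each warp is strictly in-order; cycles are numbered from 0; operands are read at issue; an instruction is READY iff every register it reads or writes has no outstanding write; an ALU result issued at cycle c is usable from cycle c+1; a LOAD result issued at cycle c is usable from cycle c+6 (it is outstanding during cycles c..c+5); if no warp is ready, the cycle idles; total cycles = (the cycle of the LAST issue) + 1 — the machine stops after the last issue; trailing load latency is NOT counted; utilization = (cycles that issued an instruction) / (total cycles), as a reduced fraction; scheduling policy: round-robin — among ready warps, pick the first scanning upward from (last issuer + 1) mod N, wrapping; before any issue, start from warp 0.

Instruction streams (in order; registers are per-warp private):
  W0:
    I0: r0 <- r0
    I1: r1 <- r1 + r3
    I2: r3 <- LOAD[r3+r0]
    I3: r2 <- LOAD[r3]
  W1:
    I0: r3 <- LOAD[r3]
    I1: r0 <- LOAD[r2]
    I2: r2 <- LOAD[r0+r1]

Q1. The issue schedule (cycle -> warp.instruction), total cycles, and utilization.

cycle 0: W0.I0
cycle 1: W1.I0
cycle 2: W0.I1
cycle 3: W1.I1
cycle 4: W0.I2
cycle 5: idle
cycle 6: idle
cycle 7: idle
cycle 8: idle
cycle 9: W1.I2
cycle 10: W0.I3

Answer: 11 cycles, utilization 7/11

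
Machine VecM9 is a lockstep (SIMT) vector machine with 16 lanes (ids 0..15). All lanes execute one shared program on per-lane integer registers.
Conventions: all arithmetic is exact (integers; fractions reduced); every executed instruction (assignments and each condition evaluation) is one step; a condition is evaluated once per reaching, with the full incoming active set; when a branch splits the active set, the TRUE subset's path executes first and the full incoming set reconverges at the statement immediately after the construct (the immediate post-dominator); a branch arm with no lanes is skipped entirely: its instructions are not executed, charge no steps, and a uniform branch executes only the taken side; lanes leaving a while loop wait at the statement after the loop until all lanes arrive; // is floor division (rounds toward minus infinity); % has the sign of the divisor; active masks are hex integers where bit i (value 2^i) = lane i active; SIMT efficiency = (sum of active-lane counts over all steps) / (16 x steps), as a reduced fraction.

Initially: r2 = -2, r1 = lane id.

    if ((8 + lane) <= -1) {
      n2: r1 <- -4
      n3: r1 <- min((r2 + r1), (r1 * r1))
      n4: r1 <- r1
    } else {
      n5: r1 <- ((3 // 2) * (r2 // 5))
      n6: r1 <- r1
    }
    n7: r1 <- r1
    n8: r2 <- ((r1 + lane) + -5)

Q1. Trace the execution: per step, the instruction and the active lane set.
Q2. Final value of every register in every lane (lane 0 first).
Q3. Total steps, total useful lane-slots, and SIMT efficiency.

step 0: eval ((8 + lane) <= -1)      0xffff
step 1: r1 <- ((3 // 2) * (r2 // 5)) 0xffff
step 2: r1 <- r1                     0xffff
step 3: r1 <- r1                     0xffff
step 4: r2 <- ((r1 + lane) + -5)     0xffff

Answer: 5 steps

r2: -6,-5,-4,-3,-2,-1,0,1,2,3,4,5,6,7,8,9
r1: -1,-1,-1,-1,-1,-1,-1,-1,-1,-1,-1,-1,-1,-1,-1,-1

steps = 5; useful = 80; efficiency = 80/80 = 1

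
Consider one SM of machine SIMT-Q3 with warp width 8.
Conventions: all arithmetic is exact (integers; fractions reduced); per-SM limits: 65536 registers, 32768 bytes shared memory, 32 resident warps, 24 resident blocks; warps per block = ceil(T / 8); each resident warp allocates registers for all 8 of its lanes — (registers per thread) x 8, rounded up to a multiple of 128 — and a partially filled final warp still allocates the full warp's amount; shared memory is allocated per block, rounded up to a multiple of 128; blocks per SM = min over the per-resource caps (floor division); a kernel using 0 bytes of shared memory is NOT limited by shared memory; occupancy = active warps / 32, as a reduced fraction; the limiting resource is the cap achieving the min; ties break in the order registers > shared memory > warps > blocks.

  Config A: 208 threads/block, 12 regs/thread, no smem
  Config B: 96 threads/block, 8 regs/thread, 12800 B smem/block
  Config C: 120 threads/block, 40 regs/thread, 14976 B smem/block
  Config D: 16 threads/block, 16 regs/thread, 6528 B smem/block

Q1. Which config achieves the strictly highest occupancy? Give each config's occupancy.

occupancies: A 13/16, B 3/4, C 15/16, D 5/16

Answer: C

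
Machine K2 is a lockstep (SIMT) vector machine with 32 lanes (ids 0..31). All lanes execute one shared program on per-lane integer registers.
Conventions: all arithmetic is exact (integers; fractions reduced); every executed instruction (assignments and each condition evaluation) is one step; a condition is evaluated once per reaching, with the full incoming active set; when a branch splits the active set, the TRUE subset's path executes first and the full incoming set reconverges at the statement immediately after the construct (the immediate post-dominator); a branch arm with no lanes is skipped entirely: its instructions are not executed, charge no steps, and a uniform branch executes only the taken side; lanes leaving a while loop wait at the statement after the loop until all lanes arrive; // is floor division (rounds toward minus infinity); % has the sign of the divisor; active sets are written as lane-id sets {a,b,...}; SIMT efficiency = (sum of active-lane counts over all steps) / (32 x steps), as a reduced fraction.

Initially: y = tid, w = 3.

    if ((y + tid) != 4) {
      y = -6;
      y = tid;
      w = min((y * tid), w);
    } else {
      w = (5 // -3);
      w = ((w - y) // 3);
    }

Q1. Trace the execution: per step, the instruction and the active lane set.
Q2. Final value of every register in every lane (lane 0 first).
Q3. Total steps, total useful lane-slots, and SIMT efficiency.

step 0: eval ((y + tid) != 4)        {0,1,2,3,4,5,6,7,8,9,10,11,12,13,14,15,16,17,18,19,20,21,22,23,24,25,26,27,28,29,30,31}
step 1: y <- -6                      {0,1,3,4,5,6,7,8,9,10,11,12,13,14,15,16,17,18,19,20,21,22,23,24,25,26,27,28,29,30,31}
step 2: y <- tid                     {0,1,3,4,5,6,7,8,9,10,11,12,13,14,15,16,17,18,19,20,21,22,23,24,25,26,27,28,29,30,31}
step 3: w <- min((y * tid), w)       {0,1,3,4,5,6,7,8,9,10,11,12,13,14,15,16,17,18,19,20,21,22,23,24,25,26,27,28,29,30,31}
step 4: w <- (5 // -3)               {2}
step 5: w <- ((w - y) // 3)          {2}

Answer: 6 steps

y: 0,1,2,3,4,5,6,7,8,9,10,11,12,13,14,15,16,17,18,19,20,21,22,23,24,25,26,27,28,29,30,31
w: 0,1,-2,3,3,3,3,3,3,3,3,3,3,3,3,3,3,3,3,3,3,3,3,3,3,3,3,3,3,3,3,3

steps = 6; useful = 127; efficiency = 127/192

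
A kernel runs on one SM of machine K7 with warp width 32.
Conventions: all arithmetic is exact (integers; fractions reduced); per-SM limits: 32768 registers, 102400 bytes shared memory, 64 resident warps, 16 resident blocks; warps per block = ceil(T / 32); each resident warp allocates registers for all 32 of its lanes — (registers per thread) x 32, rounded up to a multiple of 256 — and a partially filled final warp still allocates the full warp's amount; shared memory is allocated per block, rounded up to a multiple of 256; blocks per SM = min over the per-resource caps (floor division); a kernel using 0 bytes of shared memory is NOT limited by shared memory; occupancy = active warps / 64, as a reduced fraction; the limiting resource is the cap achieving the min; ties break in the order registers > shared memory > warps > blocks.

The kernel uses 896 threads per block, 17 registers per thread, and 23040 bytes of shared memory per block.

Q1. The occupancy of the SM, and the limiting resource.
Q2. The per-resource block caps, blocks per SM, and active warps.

Answer: occupancy 7/16, limited by registers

registers: 1 block
shared memory: 4 blocks
warps: 2 blocks
blocks: 16 blocks

Answer: 1 block, 28 active warps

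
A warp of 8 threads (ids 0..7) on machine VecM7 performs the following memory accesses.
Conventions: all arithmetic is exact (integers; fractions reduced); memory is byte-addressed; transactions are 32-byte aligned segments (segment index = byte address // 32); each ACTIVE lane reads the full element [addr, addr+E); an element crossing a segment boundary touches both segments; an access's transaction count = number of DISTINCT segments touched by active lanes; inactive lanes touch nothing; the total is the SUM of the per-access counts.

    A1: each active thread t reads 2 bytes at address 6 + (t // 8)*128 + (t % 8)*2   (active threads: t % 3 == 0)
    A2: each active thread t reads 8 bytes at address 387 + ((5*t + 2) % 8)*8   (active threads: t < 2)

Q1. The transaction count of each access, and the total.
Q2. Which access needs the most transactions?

A1: 1 transaction
A2: 3 transactions

Answer: 1,3; total 4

Answer: A2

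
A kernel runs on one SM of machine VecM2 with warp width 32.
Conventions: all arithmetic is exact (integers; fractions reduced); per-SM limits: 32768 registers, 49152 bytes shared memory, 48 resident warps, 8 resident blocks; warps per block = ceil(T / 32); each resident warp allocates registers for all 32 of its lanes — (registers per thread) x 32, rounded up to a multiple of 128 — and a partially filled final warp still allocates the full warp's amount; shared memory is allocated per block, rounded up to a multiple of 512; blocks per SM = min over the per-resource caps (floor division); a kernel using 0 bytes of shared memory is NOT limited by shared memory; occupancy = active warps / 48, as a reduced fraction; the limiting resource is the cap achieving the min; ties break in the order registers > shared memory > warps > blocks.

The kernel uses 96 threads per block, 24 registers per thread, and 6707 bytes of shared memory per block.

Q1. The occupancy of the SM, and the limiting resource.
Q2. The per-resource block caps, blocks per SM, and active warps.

Answer: occupancy 3/8, limited by shared memory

registers: 14 blocks
shared memory: 6 blocks
warps: 16 blocks
blocks: 8 blocks

Answer: 6 blocks, 18 active warps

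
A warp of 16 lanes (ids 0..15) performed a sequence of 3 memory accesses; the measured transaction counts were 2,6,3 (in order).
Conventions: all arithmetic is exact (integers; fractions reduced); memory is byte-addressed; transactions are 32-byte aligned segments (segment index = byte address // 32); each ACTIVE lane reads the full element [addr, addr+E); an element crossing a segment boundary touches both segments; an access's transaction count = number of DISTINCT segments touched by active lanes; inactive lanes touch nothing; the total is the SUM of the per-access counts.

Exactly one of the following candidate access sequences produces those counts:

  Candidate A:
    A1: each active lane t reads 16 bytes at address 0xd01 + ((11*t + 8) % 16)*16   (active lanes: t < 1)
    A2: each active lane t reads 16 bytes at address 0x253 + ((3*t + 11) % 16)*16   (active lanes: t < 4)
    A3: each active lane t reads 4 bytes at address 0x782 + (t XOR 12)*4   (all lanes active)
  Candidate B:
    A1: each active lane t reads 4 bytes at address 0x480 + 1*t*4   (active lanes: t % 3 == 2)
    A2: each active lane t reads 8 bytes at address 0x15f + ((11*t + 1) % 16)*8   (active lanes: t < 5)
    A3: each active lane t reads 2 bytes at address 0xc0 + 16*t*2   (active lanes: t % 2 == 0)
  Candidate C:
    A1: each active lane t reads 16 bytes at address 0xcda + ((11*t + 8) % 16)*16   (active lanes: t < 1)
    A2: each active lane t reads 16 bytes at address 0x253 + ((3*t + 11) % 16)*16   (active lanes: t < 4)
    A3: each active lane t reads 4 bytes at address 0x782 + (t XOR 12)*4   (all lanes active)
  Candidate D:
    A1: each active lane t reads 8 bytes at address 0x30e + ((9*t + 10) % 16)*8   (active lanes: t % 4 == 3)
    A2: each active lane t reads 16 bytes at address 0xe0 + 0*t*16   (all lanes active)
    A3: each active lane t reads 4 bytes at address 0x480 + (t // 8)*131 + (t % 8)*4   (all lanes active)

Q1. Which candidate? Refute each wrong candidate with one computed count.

A: A1 gives 1 transaction, not 2
B: A2 gives 4 transactions, not 6
D: A1 gives 4 transactions, not 2
C: all counts match (2,6,3)

Answer: C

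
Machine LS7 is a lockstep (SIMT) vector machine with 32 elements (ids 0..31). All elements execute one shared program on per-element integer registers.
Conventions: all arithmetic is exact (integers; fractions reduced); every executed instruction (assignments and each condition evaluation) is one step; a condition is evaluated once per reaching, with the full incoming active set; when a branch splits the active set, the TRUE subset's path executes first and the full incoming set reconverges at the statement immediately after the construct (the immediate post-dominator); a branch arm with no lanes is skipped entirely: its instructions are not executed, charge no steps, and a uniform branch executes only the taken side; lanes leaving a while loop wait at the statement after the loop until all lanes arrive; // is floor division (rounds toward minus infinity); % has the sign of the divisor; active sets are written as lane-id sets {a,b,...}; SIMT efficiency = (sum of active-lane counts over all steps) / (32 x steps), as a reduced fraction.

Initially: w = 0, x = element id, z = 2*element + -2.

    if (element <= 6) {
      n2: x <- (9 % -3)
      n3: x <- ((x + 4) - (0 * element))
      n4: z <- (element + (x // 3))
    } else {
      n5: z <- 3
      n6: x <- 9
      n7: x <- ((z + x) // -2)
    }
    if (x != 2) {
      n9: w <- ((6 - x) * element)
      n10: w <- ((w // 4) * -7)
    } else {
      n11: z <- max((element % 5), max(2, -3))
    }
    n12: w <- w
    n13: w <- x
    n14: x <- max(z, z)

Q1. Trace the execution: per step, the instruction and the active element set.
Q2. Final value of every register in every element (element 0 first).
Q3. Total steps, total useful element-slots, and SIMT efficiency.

step 0: eval (element <= 6)          {0,1,2,3,4,5,6,7,8,9,10,11,12,13,14,15,16,17,18,19,20,21,22,23,24,25,26,27,28,29,30,31}
step 1: x <- (9 % -3)                {0,1,2,3,4,5,6}
step 2: x <- ((x + 4) - (0 * element)) {0,1,2,3,4,5,6}
step 3: z <- (element + (x // 3))    {0,1,2,3,4,5,6}
step 4: z <- 3                       {7,8,9,10,11,12,13,14,15,16,17,18,19,20,21,22,23,24,25,26,27,28,29,30,31}
step 5: x <- 9                       {7,8,9,10,11,12,13,14,15,16,17,18,19,20,21,22,23,24,25,26,27,28,29,30,31}
step 6: x <- ((z + x) // -2)         {7,8,9,10,11,12,13,14,15,16,17,18,19,20,21,22,23,24,25,26,27,28,29,30,31}
step 7: eval (x != 2)                {0,1,2,3,4,5,6,7,8,9,10,11,12,13,14,15,16,17,18,19,20,21,22,23,24,25,26,27,28,29,30,31}
step 8: w <- ((6 - x) * element)     {0,1,2,3,4,5,6,7,8,9,10,11,12,13,14,15,16,17,18,19,20,21,22,23,24,25,26,27,28,29,30,31}
step 9: w <- ((w // 4) * -7)         {0,1,2,3,4,5,6,7,8,9,10,11,12,13,14,15,16,17,18,19,20,21,22,23,24,25,26,27,28,29,30,31}
step 10: w <- w                       {0,1,2,3,4,5,6,7,8,9,10,11,12,13,14,15,16,17,18,19,20,21,22,23,24,25,26,27,28,29,30,31}
step 11: w <- x                       {0,1,2,3,4,5,6,7,8,9,10,11,12,13,14,15,16,17,18,19,20,21,22,23,24,25,26,27,28,29,30,31}
step 12: x <- max(z, z)               {0,1,2,3,4,5,6,7,8,9,10,11,12,13,14,15,16,17,18,19,20,21,22,23,24,25,26,27,28,29,30,31}

Answer: 13 steps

w: 4,4,4,4,4,4,4,-6,-6,-6,-6,-6,-6,-6,-6,-6,-6,-6,-6,-6,-6,-6,-6,-6,-6,-6,-6,-6,-6,-6,-6,-6
x: 1,2,3,4,5,6,7,3,3,3,3,3,3,3,3,3,3,3,3,3,3,3,3,3,3,3,3,3,3,3,3,3
z: 1,2,3,4,5,6,7,3,3,3,3,3,3,3,3,3,3,3,3,3,3,3,3,3,3,3,3,3,3,3,3,3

steps = 13; useful = 320; efficiency = 320/416 = 10/13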